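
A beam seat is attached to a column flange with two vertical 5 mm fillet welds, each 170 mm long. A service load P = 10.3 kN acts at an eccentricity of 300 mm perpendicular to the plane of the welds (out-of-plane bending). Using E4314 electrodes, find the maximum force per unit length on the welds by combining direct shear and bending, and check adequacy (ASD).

f_max ≈ 322 N/mm; adequate

E43XX → F_EXX = 430 MPa.
L_w = 2 × 170 = 340 mm; section modulus (unit throat) S = 2 × L²/6 = 9633 mm².
Direct shear f_v = P/L_w = 10.3×10³/340 = 30.29 N/mm.
Moment M = P × e = 10.3×10³ × 300 = 3090000 N·mm; bending f_b = M/S = 320.8 N/mm.
f_max = √(f_v² + f_b²) = √(30.29² + 320.8²) = 322.2 N/mm.
r_n/Ω = (1/2.0) × 0.6 × 430 × (0.707 × 5) = 456 N/mm → adequate.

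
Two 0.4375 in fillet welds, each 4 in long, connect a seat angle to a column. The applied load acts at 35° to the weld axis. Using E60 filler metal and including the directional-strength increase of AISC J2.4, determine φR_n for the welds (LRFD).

φR_n ≈ 81.3 kips

E60XX → F_EXX = 60 ksi.
t_e = 0.707 × 0.4375 = 0.3093 in; A_we = 0.3093 × 8 = 2.474 in².
Directional factor: 1.0 + 0.5 sin^1.5(35°) = 1.217.
F_nw = 0.6 × 60 × 1.217 = 43.82 ksi.
φR_n = 0.75 × 43.82 × 2.474 = 81.32 kips.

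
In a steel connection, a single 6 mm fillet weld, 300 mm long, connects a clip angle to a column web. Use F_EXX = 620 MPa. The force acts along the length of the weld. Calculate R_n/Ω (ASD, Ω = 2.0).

R_n/Ω ≈ 237 kN

Effective throat t_e = 0.707 × 6 = 4.242 mm.
Total length L = 300 mm; A_we = 4.242 × 300 = 1273 mm².
F_nw = 0.6 F_EXX = 0.6 × 620 = 372 MPa.
R_n = 372 × 1273 × 10⁻³ = 473.4 kN; R_n/Ω = 473.4/2.0 = 236.7 kN.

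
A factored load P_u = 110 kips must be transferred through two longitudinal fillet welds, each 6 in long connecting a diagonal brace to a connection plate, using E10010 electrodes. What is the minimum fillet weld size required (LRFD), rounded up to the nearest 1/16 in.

w = 5/16 in

E100XX → F_EXX = 100 ksi.
Total weld length L = 12 in.
Required throat t_e = P_u / (φ × 0.6 F_EXX × L) = 110 / (0.75 × 0.6 × 100 × 12) = 0.2037 in.
Required leg w = t_e / 0.707 = 0.2881 in → use 5/16 in.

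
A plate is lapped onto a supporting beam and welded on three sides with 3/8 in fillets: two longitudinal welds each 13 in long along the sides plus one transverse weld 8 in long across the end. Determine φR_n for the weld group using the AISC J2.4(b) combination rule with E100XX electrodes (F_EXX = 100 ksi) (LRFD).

t_e = 0.707 × 0.375 = 0.2651 in.
R_nwl = 0.6 × 100 × 0.2651 × 26 = 413.6 kip (longitudinal, 2 welds).
R_nwt = 0.6 × 100 × 0.2651 × 8 = 127.3 kip (transverse, base value).
(i) R_nwl + R_nwt = 540.9 kip; (ii) 0.85 R_nwl + 1.5 R_nwt = 542.4 kip.
R_n = max = 542.4 kip [governs: (ii)]; φR_n = 406.8 kip.

φR_n ≈ 407 kip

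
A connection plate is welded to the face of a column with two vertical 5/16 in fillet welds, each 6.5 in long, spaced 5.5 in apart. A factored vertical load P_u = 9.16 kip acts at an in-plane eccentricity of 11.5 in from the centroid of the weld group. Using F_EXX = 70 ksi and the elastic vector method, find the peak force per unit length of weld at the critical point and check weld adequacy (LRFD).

f_max ≈ 3.61 kip/in; adequate

Total weld length L_w = 13 in. Treat welds as unit-width lines.
Polar moment about centroid: J = 2[d³/12 + d(b/2)²] = 2[6.5³/12 + 6.5×2.75²] = 144.1 in³.
Direct shear f_v = P/L_w = 9.16 / 13 = 0.7046 kip/in (vertical).
Torsion M = P·e = 9.16 × 11.5 = 105.34 kip·in.
Critical point at (x, y) = (2.75, 3.25) from centroid. f_tx = M·y/J = 2.376 kip/in; f_ty = M·x/J = 2.011 kip/in.
Resultant f_max = √[f_tx² + (f_v + f_ty)²] = √[2.376² + (0.7046 + 2.011)²] = 3.608 kip/in.
Capacity per unit length: φr_n = 0.75 × 0.6 × 70 × (0.707 × 0.3125) = 6.96 kip/in.
3.608 ≤ 6.96 → adequate.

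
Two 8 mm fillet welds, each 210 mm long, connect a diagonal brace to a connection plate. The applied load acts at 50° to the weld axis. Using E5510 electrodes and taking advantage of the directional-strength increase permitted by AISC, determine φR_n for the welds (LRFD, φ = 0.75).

E55XX → F_EXX = 550 MPa.
t_e = 0.707 × 8 = 5.656 mm; A_we = 5.656 × 420 = 2376 mm².
Directional factor: 1.0 + 0.5 sin^1.5(50°) = 1.335.
F_nw = 0.6 × 550 × 1.335 = 440.6 MPa.
φR_n = 0.75 × 440.6 × 2376 × 10⁻³ = 785 kN.

φR_n ≈ 785 kN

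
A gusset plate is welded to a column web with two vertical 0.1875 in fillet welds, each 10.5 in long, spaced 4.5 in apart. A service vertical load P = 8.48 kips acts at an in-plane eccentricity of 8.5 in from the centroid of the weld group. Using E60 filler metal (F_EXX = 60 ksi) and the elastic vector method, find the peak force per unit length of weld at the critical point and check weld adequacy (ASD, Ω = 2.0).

Total weld length L_w = 21 in. Treat welds as unit-width lines.
Polar moment about centroid: J = 2[d³/12 + d(b/2)²] = 2[10.5³/12 + 10.5×2.25²] = 299.2 in³.
Direct shear f_v = P/L_w = 8.48 / 21 = 0.4038 kip/in (vertical).
Torsion M = P·e = 8.48 × 8.5 = 72.08 kip·in.
Critical point at (x, y) = (2.25, 5.25) from centroid. f_tx = M·y/J = 1.265 kip/in; f_ty = M·x/J = 0.542 kip/in.
Resultant f_max = √[f_tx² + (f_v + f_ty)²] = √[1.265² + (0.4038 + 0.542)²] = 1.579 kip/in.
Capacity per unit length: r_n/Ω = (1/2.0) × 0.6 × 60 × (0.707 × 0.1875) = 2.386 kip/in.
1.579 ≤ 2.386 → adequate.

f_max ≈ 1.58 kip/in; adequate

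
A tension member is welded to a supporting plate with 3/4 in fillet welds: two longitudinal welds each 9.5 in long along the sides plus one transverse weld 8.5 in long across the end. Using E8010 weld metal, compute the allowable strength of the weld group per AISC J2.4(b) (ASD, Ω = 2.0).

R_n/Ω ≈ 368 kip

E80XX → F_EXX = 80 ksi.
t_e = 0.707 × 0.75 = 0.5302 in.
R_nwl = 0.6 × 80 × 0.5302 × 19 = 483.6 kip (longitudinal, 2 welds).
R_nwt = 0.6 × 80 × 0.5302 × 8.5 = 216.3 kip (transverse, base value).
(i) R_nwl + R_nwt = 699.9 kip; (ii) 0.85 R_nwl + 1.5 R_nwt = 735.6 kip.
R_n = max = 735.6 kip [governs: (ii)]; R_n/Ω = 367.8 kip.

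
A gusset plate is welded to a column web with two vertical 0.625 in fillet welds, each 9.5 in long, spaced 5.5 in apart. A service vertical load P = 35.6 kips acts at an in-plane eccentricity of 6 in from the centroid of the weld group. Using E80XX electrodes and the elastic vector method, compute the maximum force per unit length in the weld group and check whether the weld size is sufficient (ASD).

E80XX → F_EXX = 80 ksi.
Total weld length L_w = 19 in. Treat welds as unit-width lines.
Polar moment about centroid: J = 2[d³/12 + d(b/2)²] = 2[9.5³/12 + 9.5×2.75²] = 286.6 in³.
Direct shear f_v = P/L_w = 35.6 / 19 = 1.874 kip/in (vertical).
Torsion M = P·e = 35.6 × 6 = 213.6 kip·in.
Critical point at (x, y) = (2.75, 4.75) from centroid. f_tx = M·y/J = 3.54 kip/in; f_ty = M·x/J = 2.05 kip/in.
Resultant f_max = √[f_tx² + (f_v + f_ty)²] = √[3.54² + (1.874 + 2.05)²] = 5.285 kip/in.
Capacity per unit length: r_n/Ω = (1/2.0) × 0.6 × 80 × (0.707 × 0.625) = 10.6 kip/in.
5.285 ≤ 10.6 → adequate.

f_max ≈ 5.28 kip/in; adequate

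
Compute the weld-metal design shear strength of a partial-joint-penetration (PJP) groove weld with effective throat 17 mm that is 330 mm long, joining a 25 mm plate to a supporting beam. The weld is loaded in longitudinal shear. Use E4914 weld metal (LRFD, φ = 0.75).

φR_n ≈ 1240 kN

E49XX → F_EXX = 490 MPa.
Effective throat (given) t_e = 17 mm.
A_we = 17 × 330 = 5610 mm².
F_nw = 0.6 F_EXX = 294 MPa.
φR_n = 0.75 × 294 × 5610 × 10⁻³ = 1237 kN.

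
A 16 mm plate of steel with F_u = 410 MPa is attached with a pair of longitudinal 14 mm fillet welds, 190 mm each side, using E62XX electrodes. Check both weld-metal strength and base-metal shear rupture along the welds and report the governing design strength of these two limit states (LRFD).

E62XX → F_EXX = 620 MPa.
t_e = 0.707 × 14 = 9.898 mm; L = 380 mm.
Weld metal: φR_n = 0.75 × 0.6 × 620 × 9.898 × 380 × 10⁻³ = 1049 kN.
Base metal (shear rupture): φR_n = 0.75 × 0.6 × 410 × 16 × 380 × 10⁻³ = 1122 kN.
Governing: weld metal.

φR_n ≈ 1050 kN (weld metal governs)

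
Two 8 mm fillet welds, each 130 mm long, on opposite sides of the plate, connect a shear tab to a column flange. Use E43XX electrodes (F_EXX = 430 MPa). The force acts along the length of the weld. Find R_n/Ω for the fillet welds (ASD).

Effective throat t_e = 0.707 × 8 = 5.656 mm.
Total length L = 260 mm; A_we = 5.656 × 260 = 1471 mm².
F_nw = 0.6 F_EXX = 0.6 × 430 = 258 MPa.
R_n = 258 × 1471 × 10⁻³ = 379.4 kN; R_n/Ω = 379.4/2.0 = 189.7 kN.

R_n/Ω ≈ 190 kN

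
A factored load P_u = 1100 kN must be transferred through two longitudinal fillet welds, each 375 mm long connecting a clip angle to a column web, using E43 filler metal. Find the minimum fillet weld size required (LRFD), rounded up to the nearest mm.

E43XX → F_EXX = 430 MPa.
Total weld length L = 750 mm.
Required throat t_e = P_u / (φ × 0.6 F_EXX × L) = 1100 / (0.75 × 0.6 × 430 × 750 × 10⁻³) = 7.58 mm.
Required leg w = t_e / 0.707 = 10.72 mm → use 11 mm.

w = 11 mm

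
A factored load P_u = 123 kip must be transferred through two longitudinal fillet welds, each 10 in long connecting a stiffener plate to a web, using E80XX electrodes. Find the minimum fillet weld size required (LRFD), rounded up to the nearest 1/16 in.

E80XX → F_EXX = 80 ksi.
Total weld length L = 20 in.
Required throat t_e = P_u / (φ × 0.6 F_EXX × L) = 123 / (0.75 × 0.6 × 80 × 20) = 0.1708 in.
Required leg w = t_e / 0.707 = 0.2416 in → use 1/4 in.

w = 1/4 in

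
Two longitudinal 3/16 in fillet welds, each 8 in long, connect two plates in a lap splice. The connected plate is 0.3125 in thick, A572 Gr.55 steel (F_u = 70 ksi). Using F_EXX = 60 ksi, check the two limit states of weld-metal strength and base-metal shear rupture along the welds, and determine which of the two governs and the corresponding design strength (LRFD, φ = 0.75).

t_e = 0.707 × 0.1875 = 0.1326 in; L = 16 in.
Weld metal: φR_n = 0.75 × 0.6 × 60 × 0.1326 × 16 = 57.27 kips.
Base metal (shear rupture): φR_n = 0.75 × 0.6 × 70 × 0.3125 × 16 = 157.5 kips.
Governing: weld metal.

φR_n ≈ 57.3 kips (weld metal governs)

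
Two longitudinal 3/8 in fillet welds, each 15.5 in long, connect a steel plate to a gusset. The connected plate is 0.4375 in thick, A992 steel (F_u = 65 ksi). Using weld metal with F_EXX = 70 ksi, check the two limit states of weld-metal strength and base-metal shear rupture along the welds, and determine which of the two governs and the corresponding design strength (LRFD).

t_e = 0.707 × 0.375 = 0.2651 in; L = 31 in.
Weld metal: φR_n = 0.75 × 0.6 × 70 × 0.2651 × 31 = 258.9 kips.
Base metal (shear rupture): φR_n = 0.75 × 0.6 × 65 × 0.4375 × 31 = 396.7 kips.
Governing: weld metal.

φR_n ≈ 259 kips (weld metal governs)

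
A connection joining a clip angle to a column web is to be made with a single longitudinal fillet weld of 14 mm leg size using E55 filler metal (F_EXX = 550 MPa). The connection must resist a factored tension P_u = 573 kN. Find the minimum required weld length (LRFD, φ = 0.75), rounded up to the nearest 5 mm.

L = 235 mm

Throat t_e = 0.707 × 14 = 9.898 mm.
φr_n = 0.75 × 0.6 × 550 × 9.898 × 10⁻³ = 2.45 kN/mm.
L_req = P_u / φr_n = 573 / 2.45 = 233.9 mm total.
Round up → use L = 235 mm.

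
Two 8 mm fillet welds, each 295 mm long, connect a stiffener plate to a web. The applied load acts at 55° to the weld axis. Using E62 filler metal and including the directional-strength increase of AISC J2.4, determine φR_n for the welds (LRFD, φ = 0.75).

φR_n ≈ 1280 kN

E62XX → F_EXX = 620 MPa.
t_e = 0.707 × 8 = 5.656 mm; A_we = 5.656 × 590 = 3337 mm².
Directional factor: 1.0 + 0.5 sin^1.5(55°) = 1.371.
F_nw = 0.6 × 620 × 1.371 = 509.9 MPa.
φR_n = 0.75 × 509.9 × 3337 × 10⁻³ = 1276 kN.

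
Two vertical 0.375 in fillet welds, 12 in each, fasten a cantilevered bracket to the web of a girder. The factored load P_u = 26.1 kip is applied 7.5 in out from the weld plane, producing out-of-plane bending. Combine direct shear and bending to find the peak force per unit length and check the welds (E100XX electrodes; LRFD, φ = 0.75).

E100XX → F_EXX = 100 ksi.
L_w = 2 × 12 = 24 in; section modulus (unit throat) S = 2 × L²/6 = 48 in².
Direct shear f_v = P/L_w = 26.1/24 = 1.088 kip/in.
Moment M = P × e = 26.1 × 7.5 = 195.75 kip·in; bending f_b = M/S = 4.078 kip/in.
f_max = √(f_v² + f_b²) = √(1.088² + 4.078²) = 4.221 kip/in.
φr_n = 0.75 × 0.6 × 100 × (0.707 × 0.375) = 11.93 kip/in → adequate.

f_max ≈ 4.22 kip/in; adequate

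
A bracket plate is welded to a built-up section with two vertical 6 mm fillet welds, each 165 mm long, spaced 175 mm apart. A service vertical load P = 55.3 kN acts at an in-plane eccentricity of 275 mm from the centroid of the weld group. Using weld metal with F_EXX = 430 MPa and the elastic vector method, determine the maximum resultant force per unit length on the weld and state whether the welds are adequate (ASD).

f_max ≈ 690 N/mm; NOT adequate

Total weld length L_w = 330 mm. Treat welds as unit-width lines.
Polar moment about centroid: J = 2[d³/12 + d(b/2)²] = 2[165³/12 + 165×87.5²] = 3275000 mm³.
Direct shear f_v = P/L_w = 55.3×10³ / 330 = 167.6 N/mm (vertical).
Torsion M = P·e = 55.3×10³ × 275 = 15208000 N·mm.
Critical point at (x, y) = (87.5, 82.5) from centroid. f_tx = M·y/J = 383.1 N/mm; f_ty = M·x/J = 406.3 N/mm.
Resultant f_max = √[f_tx² + (f_v + f_ty)²] = √[383.1² + (167.6 + 406.3)²] = 690 N/mm.
Capacity per unit length: r_n/Ω = (1/2.0) × 0.6 × 430 × (0.707 × 6) = 547.2 N/mm.
690 > 547.2 → NOT adequate.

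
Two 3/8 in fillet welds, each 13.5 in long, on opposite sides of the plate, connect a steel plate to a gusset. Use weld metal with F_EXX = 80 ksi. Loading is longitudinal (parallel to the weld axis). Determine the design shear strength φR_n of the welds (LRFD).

Effective throat t_e = 0.707 × 0.375 = 0.2651 in.
Total length L = 27 in; A_we = 0.2651 × 27 = 7.158 in².
F_nw = 0.6 F_EXX = 0.6 × 80 = 48 ksi.
φR_n = 0.75 × 48 × 7.158 = 257.7 kips.

φR_n ≈ 258 kips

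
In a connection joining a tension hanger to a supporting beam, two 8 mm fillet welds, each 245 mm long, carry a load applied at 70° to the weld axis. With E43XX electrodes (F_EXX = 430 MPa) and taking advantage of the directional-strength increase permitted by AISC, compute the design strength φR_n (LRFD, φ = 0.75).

t_e = 0.707 × 8 = 5.656 mm; A_we = 5.656 × 490 = 2771 mm².
Directional factor: 1.0 + 0.5 sin^1.5(70°) = 1.455.
F_nw = 0.6 × 430 × 1.455 = 375.5 MPa.
φR_n = 0.75 × 375.5 × 2771 × 10⁻³ = 780.5 kN.

φR_n ≈ 781 kN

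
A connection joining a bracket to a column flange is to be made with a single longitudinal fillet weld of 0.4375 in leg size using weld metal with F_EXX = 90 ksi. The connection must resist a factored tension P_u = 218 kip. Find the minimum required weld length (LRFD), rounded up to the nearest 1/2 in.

Throat t_e = 0.707 × 0.4375 = 0.3093 in.
φr_n = 0.75 × 0.6 × 90 × 0.3093 = 12.53 kip/in.
L_req = P_u / φr_n = 218 / 12.53 = 17.4 in total.
Round up → use L = 17.5 in.

L = 17.5 in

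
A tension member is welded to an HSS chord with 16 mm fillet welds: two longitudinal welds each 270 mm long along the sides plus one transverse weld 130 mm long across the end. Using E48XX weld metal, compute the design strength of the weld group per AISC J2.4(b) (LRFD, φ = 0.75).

E48XX → F_EXX = 480 MPa.
t_e = 0.707 × 16 = 11.31 mm.
R_nwl = 0.6 × 480 × 11.31 × 540 × 10⁻³ = 1759 kN (longitudinal, 2 welds).
R_nwt = 0.6 × 480 × 11.31 × 130 × 10⁻³ = 423.5 kN (transverse, base value).
(i) R_nwl + R_nwt = 2183 kN; (ii) 0.85 R_nwl + 1.5 R_nwt = 2131 kN.
R_n = max = 2183 kN [governs: (i)]; φR_n = 1637 kN.

φR_n ≈ 1640 kN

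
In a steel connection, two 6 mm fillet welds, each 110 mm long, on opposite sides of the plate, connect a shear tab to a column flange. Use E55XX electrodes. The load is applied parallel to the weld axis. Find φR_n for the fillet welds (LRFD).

E55XX → F_EXX = 550 MPa.
Effective throat t_e = 0.707 × 6 = 4.242 mm.
Total length L = 220 mm; A_we = 4.242 × 220 = 933.2 mm².
F_nw = 0.6 F_EXX = 0.6 × 550 = 330 MPa.
φR_n = 0.75 × 330 × 933.2 × 10⁻³ = 231 kN.

φR_n ≈ 231 kN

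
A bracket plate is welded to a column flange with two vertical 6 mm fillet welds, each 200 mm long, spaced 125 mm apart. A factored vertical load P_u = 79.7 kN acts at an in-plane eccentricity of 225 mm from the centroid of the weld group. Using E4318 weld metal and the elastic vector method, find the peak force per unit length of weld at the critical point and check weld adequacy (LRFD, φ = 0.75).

E43XX → F_EXX = 430 MPa.
Total weld length L_w = 400 mm. Treat welds as unit-width lines.
Polar moment about centroid: J = 2[d³/12 + d(b/2)²] = 2[200³/12 + 200×62.5²] = 2896000 mm³.
Direct shear f_v = P/L_w = 79.7×10³ / 400 = 199.2 N/mm (vertical).
Torsion M = P·e = 79.7×10³ × 225 = 17932000 N·mm.
Critical point at (x, y) = (62.5, 100) from centroid. f_tx = M·y/J = 619.3 N/mm; f_ty = M·x/J = 387 N/mm.
Resultant f_max = √[f_tx² + (f_v + f_ty)²] = √[619.3² + (199.2 + 387)²] = 852.8 N/mm.
Capacity per unit length: φr_n = 0.75 × 0.6 × 430 × (0.707 × 6) = 820.8 N/mm.
852.8 > 820.8 → NOT adequate.

f_max ≈ 853 N/mm; NOT adequate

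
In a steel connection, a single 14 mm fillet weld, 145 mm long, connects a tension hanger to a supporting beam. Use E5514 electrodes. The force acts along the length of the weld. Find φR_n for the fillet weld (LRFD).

E55XX → F_EXX = 550 MPa.
Effective throat t_e = 0.707 × 14 = 9.898 mm.
Total length L = 145 mm; A_we = 9.898 × 145 = 1435 mm².
F_nw = 0.6 F_EXX = 0.6 × 550 = 330 MPa.
φR_n = 0.75 × 330 × 1435 × 10⁻³ = 355.2 kN.

φR_n ≈ 355 kN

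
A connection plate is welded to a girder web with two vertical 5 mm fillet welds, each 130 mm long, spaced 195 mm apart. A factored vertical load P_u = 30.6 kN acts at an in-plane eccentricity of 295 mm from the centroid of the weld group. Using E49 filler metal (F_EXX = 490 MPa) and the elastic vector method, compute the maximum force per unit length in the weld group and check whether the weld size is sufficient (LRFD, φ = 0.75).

f_max ≈ 475 N/mm; adequate

Total weld length L_w = 260 mm. Treat welds as unit-width lines.
Polar moment about centroid: J = 2[d³/12 + d(b/2)²] = 2[130³/12 + 130×97.5²] = 2838000 mm³.
Direct shear f_v = P/L_w = 30.6×10³ / 260 = 117.7 N/mm (vertical).
Torsion M = P·e = 30.6×10³ × 295 = 9027000 N·mm.
Critical point at (x, y) = (97.5, 65) from centroid. f_tx = M·y/J = 206.8 N/mm; f_ty = M·x/J = 310.1 N/mm.
Resultant f_max = √[f_tx² + (f_v + f_ty)²] = √[206.8² + (117.7 + 310.1)²] = 475.2 N/mm.
Capacity per unit length: φr_n = 0.75 × 0.6 × 490 × (0.707 × 5) = 779.5 N/mm.
475.2 ≤ 779.5 → adequate.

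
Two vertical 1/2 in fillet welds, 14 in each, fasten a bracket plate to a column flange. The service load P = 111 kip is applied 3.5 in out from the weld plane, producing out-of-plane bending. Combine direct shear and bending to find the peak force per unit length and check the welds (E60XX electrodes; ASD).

f_max ≈ 7.15 kip/in; NOT adequate

E60XX → F_EXX = 60 ksi.
L_w = 2 × 14 = 28 in; section modulus (unit throat) S = 2 × L²/6 = 65.33 in².
Direct shear f_v = P/L_w = 111/28 = 3.964 kip/in.
Moment M = P × e = 111 × 3.5 = 388.5 kip·in; bending f_b = M/S = 5.946 kip/in.
f_max = √(f_v² + f_b²) = √(3.964² + 5.946²) = 7.147 kip/in.
r_n/Ω = (1/2.0) × 0.6 × 60 × (0.707 × 0.5) = 6.363 kip/in → NOT adequate.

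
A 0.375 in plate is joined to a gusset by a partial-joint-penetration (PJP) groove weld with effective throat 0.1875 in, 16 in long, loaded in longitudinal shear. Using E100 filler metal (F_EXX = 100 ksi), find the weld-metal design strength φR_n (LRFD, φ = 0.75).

φR_n ≈ 135 kips

Effective throat (given) t_e = 0.1875 in.
A_we = 0.1875 × 16 = 3 in².
F_nw = 0.6 F_EXX = 60 ksi.
φR_n = 0.75 × 60 × 3 = 135 kips.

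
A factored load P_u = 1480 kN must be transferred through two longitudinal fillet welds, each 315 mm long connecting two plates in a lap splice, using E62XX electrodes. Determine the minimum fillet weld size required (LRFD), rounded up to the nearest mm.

E62XX → F_EXX = 620 MPa.
Total weld length L = 630 mm.
Required throat t_e = P_u / (φ × 0.6 F_EXX × L) = 1480 / (0.75 × 0.6 × 620 × 630 × 10⁻³) = 8.42 mm.
Required leg w = t_e / 0.707 = 11.91 mm → use 12 mm.

w = 12 mm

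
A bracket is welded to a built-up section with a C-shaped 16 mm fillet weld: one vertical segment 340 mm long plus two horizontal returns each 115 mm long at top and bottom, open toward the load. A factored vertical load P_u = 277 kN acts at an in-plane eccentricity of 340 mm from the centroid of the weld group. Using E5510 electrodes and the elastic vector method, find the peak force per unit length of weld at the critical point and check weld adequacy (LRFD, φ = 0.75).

f_max ≈ 1990 N/mm; adequate

E55XX → F_EXX = 550 MPa.
Total weld length L_w = 570 mm. Treat welds as unit-width lines.
Centroid: x̄ = 2×115×57.5 / 570 = 23.2 mm from the vertical weld.
Polar moment about centroid: J = I_x + I_y = [340³/12 + 2×115×170²] + [340×23.2² + 2(115³/12 + 115×34.3²)] = 10630000 mm³.
Direct shear f_v = P/L_w = 277×10³ / 570 = 486 N/mm (vertical).
Torsion M = P·e = 277×10³ × 340 = 94180000 N·mm.
Critical point at (x, y) = (91.8, 170) from centroid. f_tx = M·y/J = 1506 N/mm; f_ty = M·x/J = 813.4 N/mm.
Resultant f_max = √[f_tx² + (f_v + f_ty)²] = √[1506² + (486 + 813.4)²] = 1989 N/mm.
Capacity per unit length: φr_n = 0.75 × 0.6 × 550 × (0.707 × 16) = 2800 N/mm.
1989 ≤ 2800 → adequate.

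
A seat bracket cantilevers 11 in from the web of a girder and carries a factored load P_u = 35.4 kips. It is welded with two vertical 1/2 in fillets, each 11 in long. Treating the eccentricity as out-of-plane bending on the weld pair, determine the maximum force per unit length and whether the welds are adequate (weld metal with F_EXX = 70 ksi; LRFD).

L_w = 2 × 11 = 22 in; section modulus (unit throat) S = 2 × L²/6 = 40.33 in².
Direct shear f_v = P/L_w = 35.4/22 = 1.609 kip/in.
Moment M = P × e = 35.4 × 11 = 389.4 kip·in; bending f_b = M/S = 9.655 kip/in.
f_max = √(f_v² + f_b²) = √(1.609² + 9.655²) = 9.788 kip/in.
φr_n = 0.75 × 0.6 × 70 × (0.707 × 0.5) = 11.14 kip/in → adequate.

f_max ≈ 9.79 kip/in; adequate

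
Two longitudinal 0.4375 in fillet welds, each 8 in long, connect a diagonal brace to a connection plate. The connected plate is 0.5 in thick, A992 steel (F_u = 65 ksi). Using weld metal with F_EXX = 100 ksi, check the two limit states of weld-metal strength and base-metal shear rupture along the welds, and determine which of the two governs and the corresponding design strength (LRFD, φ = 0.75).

φR_n ≈ 223 kip (weld metal governs)

t_e = 0.707 × 0.4375 = 0.3093 in; L = 16 in.
Weld metal: φR_n = 0.75 × 0.6 × 100 × 0.3093 × 16 = 222.7 kip.
Base metal (shear rupture): φR_n = 0.75 × 0.6 × 65 × 0.5 × 16 = 234 kip.
Governing: weld metal.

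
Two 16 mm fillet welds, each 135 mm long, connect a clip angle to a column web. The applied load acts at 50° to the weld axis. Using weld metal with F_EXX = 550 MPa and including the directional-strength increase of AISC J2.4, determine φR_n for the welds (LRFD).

φR_n ≈ 1010 kN

t_e = 0.707 × 16 = 11.31 mm; A_we = 11.31 × 270 = 3054 mm².
Directional factor: 1.0 + 0.5 sin^1.5(50°) = 1.335.
F_nw = 0.6 × 550 × 1.335 = 440.6 MPa.
φR_n = 0.75 × 440.6 × 3054 × 10⁻³ = 1009 kN.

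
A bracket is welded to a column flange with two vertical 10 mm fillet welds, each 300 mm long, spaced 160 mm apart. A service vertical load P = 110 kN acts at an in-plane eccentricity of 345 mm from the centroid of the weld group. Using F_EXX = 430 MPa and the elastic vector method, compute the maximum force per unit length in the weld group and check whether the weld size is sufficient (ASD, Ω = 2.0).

f_max ≈ 875 N/mm; adequate

Total weld length L_w = 600 mm. Treat welds as unit-width lines.
Polar moment about centroid: J = 2[d³/12 + d(b/2)²] = 2[300³/12 + 300×80²] = 8340000 mm³.
Direct shear f_v = P/L_w = 110×10³ / 600 = 183.3 N/mm (vertical).
Torsion M = P·e = 110×10³ × 345 = 37950000 N·mm.
Critical point at (x, y) = (80, 150) from centroid. f_tx = M·y/J = 682.6 N/mm; f_ty = M·x/J = 364 N/mm.
Resultant f_max = √[f_tx² + (f_v + f_ty)²] = √[682.6² + (183.3 + 364)²] = 874.9 N/mm.
Capacity per unit length: r_n/Ω = (1/2.0) × 0.6 × 430 × (0.707 × 10) = 912 N/mm.
874.9 ≤ 912 → adequate.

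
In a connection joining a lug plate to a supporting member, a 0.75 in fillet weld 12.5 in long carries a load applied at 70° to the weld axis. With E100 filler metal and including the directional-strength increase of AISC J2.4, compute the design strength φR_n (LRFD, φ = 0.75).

φR_n ≈ 434 kip

E100XX → F_EXX = 100 ksi.
t_e = 0.707 × 0.75 = 0.5302 in; A_we = 0.5302 × 12.5 = 6.628 in².
Directional factor: 1.0 + 0.5 sin^1.5(70°) = 1.455.
F_nw = 0.6 × 100 × 1.455 = 87.33 ksi.
φR_n = 0.75 × 87.33 × 6.628 = 434.1 kip.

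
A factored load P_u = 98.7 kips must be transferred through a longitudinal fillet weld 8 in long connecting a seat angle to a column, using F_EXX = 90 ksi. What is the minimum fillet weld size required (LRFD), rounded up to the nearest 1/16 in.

Total weld length L = 8 in.
Required throat t_e = P_u / (φ × 0.6 F_EXX × L) = 98.7 / (0.75 × 0.6 × 90 × 8) = 0.3046 in.
Required leg w = t_e / 0.707 = 0.4309 in → use 7/16 in.

w = 7/16 in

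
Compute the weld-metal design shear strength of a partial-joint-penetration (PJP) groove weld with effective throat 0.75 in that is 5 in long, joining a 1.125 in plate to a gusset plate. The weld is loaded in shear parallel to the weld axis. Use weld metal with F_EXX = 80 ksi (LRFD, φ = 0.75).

φR_n ≈ 135 kip

Effective throat (given) t_e = 0.75 in.
A_we = 0.75 × 5 = 3.75 in².
F_nw = 0.6 F_EXX = 48 ksi.
φR_n = 0.75 × 48 × 3.75 = 135 kip.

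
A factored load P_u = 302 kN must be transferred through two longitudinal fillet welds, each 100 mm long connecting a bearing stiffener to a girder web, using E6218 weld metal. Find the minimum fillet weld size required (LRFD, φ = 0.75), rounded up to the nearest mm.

w = 8 mm

E62XX → F_EXX = 620 MPa.
Total weld length L = 200 mm.
Required throat t_e = P_u / (φ × 0.6 F_EXX × L) = 302 / (0.75 × 0.6 × 620 × 200 × 10⁻³) = 5.412 mm.
Required leg w = t_e / 0.707 = 7.655 mm → use 8 mm.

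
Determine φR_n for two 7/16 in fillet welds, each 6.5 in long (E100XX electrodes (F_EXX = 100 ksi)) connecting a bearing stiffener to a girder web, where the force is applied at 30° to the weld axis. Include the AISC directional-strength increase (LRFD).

φR_n ≈ 213 kips

t_e = 0.707 × 0.4375 = 0.3093 in; A_we = 0.3093 × 13 = 4.021 in².
Directional factor: 1.0 + 0.5 sin^1.5(30°) = 1.177.
F_nw = 0.6 × 100 × 1.177 = 70.61 ksi.
φR_n = 0.75 × 70.61 × 4.021 = 212.9 kips.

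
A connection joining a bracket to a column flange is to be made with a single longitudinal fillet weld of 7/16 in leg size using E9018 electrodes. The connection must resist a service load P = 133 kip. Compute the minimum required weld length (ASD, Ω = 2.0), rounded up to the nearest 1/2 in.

E90XX → F_EXX = 90 ksi.
Throat t_e = 0.707 × 0.4375 = 0.3093 in.
r_n/Ω = (0.6 × 90 × 0.3093) / 2.0 = 8.351 kip/in.
L_req = P / (r_n/Ω) = 133 / 8.351 = 15.93 in total.
Round up → use L = 16 in.

L = 16 in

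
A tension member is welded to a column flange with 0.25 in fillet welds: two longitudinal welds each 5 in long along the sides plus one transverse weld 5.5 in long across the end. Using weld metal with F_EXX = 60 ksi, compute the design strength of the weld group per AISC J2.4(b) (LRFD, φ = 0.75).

t_e = 0.707 × 0.25 = 0.1767 in.
R_nwl = 0.6 × 60 × 0.1767 × 10 = 63.63 kips (longitudinal, 2 welds).
R_nwt = 0.6 × 60 × 0.1767 × 5.5 = 35 kips (transverse, base value).
(i) R_nwl + R_nwt = 98.63 kips; (ii) 0.85 R_nwl + 1.5 R_nwt = 106.6 kips.
R_n = max = 106.6 kips [governs: (ii)]; φR_n = 79.94 kips.

φR_n ≈ 79.9 kips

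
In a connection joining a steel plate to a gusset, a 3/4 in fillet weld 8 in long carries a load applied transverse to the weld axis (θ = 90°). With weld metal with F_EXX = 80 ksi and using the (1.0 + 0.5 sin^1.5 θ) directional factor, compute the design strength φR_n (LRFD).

φR_n ≈ 229 kips

t_e = 0.707 × 0.75 = 0.5302 in; A_we = 0.5302 × 8 = 4.242 in².
Directional factor: 1.0 + 0.5 sin^1.5(90°) = 1.5.
F_nw = 0.6 × 80 × 1.5 = 72 ksi.
φR_n = 0.75 × 72 × 4.242 = 229.1 kips.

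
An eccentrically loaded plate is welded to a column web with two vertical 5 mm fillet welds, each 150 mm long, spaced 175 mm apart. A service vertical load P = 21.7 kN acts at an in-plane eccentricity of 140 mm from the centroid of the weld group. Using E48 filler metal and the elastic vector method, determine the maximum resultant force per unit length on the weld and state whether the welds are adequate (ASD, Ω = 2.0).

E48XX → F_EXX = 480 MPa.
Total weld length L_w = 300 mm. Treat welds as unit-width lines.
Polar moment about centroid: J = 2[d³/12 + d(b/2)²] = 2[150³/12 + 150×87.5²] = 2859000 mm³.
Direct shear f_v = P/L_w = 21.7×10³ / 300 = 72.33 N/mm (vertical).
Torsion M = P·e = 21.7×10³ × 140 = 3038000 N·mm.
Critical point at (x, y) = (87.5, 75) from centroid. f_tx = M·y/J = 79.69 N/mm; f_ty = M·x/J = 92.97 N/mm.
Resultant f_max = √[f_tx² + (f_v + f_ty)²] = √[79.69² + (72.33 + 92.97)²] = 183.5 N/mm.
Capacity per unit length: r_n/Ω = (1/2.0) × 0.6 × 480 × (0.707 × 5) = 509 N/mm.
183.5 ≤ 509 → adequate.

f_max ≈ 184 N/mm; adequate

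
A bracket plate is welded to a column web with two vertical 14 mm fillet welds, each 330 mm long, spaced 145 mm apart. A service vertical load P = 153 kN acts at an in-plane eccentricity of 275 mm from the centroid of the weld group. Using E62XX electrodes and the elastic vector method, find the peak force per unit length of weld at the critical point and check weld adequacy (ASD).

f_max ≈ 920 N/mm; adequate

E62XX → F_EXX = 620 MPa.
Total weld length L_w = 660 mm. Treat welds as unit-width lines.
Polar moment about centroid: J = 2[d³/12 + d(b/2)²] = 2[330³/12 + 330×72.5²] = 9459000 mm³.
Direct shear f_v = P/L_w = 153×10³ / 660 = 231.8 N/mm (vertical).
Torsion M = P·e = 153×10³ × 275 = 42075000 N·mm.
Critical point at (x, y) = (72.5, 165) from centroid. f_tx = M·y/J = 734 N/mm; f_ty = M·x/J = 322.5 N/mm.
Resultant f_max = √[f_tx² + (f_v + f_ty)²] = √[734² + (231.8 + 322.5)²] = 919.8 N/mm.
Capacity per unit length: r_n/Ω = (1/2.0) × 0.6 × 620 × (0.707 × 14) = 1841 N/mm.
919.8 ≤ 1841 → adequate.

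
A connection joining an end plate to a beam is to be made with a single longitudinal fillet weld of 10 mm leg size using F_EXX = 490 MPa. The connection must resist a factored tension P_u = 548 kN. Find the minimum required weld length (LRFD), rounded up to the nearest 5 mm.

L = 355 mm

Throat t_e = 0.707 × 10 = 7.07 mm.
φr_n = 0.75 × 0.6 × 490 × 7.07 × 10⁻³ = 1.559 kN/mm.
L_req = P_u / φr_n = 548 / 1.559 = 351.5 mm total.
Round up → use L = 355 mm.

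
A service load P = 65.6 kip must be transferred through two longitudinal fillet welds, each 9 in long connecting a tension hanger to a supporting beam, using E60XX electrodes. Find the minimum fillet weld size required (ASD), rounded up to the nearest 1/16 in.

E60XX → F_EXX = 60 ksi.
Total weld length L = 18 in.
Required throat t_e = P × Ω / (0.6 F_EXX × L) = 65.6 × 2.0 / (0.6 × 60 × 18) = 0.2025 in.
Required leg w = t_e / 0.707 = 0.2864 in → use 5/16 in.

w = 5/16 in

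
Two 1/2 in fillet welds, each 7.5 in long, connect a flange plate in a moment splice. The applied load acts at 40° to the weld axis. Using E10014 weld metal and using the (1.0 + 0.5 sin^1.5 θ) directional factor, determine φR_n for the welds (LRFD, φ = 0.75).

E100XX → F_EXX = 100 ksi.
t_e = 0.707 × 0.5 = 0.3535 in; A_we = 0.3535 × 15 = 5.302 in².
Directional factor: 1.0 + 0.5 sin^1.5(40°) = 1.258.
F_nw = 0.6 × 100 × 1.258 = 75.46 ksi.
φR_n = 0.75 × 75.46 × 5.302 = 300.1 kip.

φR_n ≈ 300 kip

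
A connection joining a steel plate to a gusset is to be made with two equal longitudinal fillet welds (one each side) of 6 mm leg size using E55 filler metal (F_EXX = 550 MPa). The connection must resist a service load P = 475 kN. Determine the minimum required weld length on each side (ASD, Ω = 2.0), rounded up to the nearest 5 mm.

L = 340 mm on each side

Throat t_e = 0.707 × 6 = 4.242 mm.
r_n/Ω = (0.6 × 550 × 4.242) / 2.0 = 699.9 N/mm = 0.6999 kN/mm.
L_req = P / (r_n/Ω) = 475 / 0.6999 = 678.6 mm total.
Per side: 678.6 / 2 = 339.3 mm.
Round up → use L = 340 mm on each side.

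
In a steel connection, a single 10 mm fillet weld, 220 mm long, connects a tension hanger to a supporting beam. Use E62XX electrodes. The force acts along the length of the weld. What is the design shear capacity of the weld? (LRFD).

φR_n ≈ 434 kN

E62XX → F_EXX = 620 MPa.
Effective throat t_e = 0.707 × 10 = 7.07 mm.
Total length L = 220 mm; A_we = 7.07 × 220 = 1555 mm².
F_nw = 0.6 F_EXX = 0.6 × 620 = 372 MPa.
φR_n = 0.75 × 372 × 1555 × 10⁻³ = 434 kN.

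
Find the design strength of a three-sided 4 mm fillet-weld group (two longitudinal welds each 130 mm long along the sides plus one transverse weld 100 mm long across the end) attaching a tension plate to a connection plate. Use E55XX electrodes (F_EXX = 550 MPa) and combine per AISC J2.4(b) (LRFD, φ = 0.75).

φR_n ≈ 260 kN

t_e = 0.707 × 4 = 2.828 mm.
R_nwl = 0.6 × 550 × 2.828 × 260 × 10⁻³ = 242.6 kN (longitudinal, 2 welds).
R_nwt = 0.6 × 550 × 2.828 × 100 × 10⁻³ = 93.32 kN (transverse, base value).
(i) R_nwl + R_nwt = 336 kN; (ii) 0.85 R_nwl + 1.5 R_nwt = 346.2 kN.
R_n = max = 346.2 kN [governs: (ii)]; φR_n = 259.7 kN.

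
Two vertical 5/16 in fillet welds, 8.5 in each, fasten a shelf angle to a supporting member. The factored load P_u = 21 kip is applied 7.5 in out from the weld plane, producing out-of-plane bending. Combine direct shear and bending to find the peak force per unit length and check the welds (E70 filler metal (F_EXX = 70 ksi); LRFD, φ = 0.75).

L_w = 2 × 8.5 = 17 in; section modulus (unit throat) S = 2 × L²/6 = 24.08 in².
Direct shear f_v = P/L_w = 21/17 = 1.235 kip/in.
Moment M = P × e = 21 × 7.5 = 157.5 kip·in; bending f_b = M/S = 6.54 kip/in.
f_max = √(f_v² + f_b²) = √(1.235² + 6.54²) = 6.655 kip/in.
φr_n = 0.75 × 0.6 × 70 × (0.707 × 0.3125) = 6.96 kip/in → adequate.

f_max ≈ 6.66 kip/in; adequate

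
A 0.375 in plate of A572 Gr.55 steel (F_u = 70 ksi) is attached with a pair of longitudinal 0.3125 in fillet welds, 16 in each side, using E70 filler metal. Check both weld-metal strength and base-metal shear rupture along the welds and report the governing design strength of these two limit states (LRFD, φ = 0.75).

E70XX → F_EXX = 70 ksi.
t_e = 0.707 × 0.3125 = 0.2209 in; L = 32 in.
Weld metal: φR_n = 0.75 × 0.6 × 70 × 0.2209 × 32 = 222.7 kips.
Base metal (shear rupture): φR_n = 0.75 × 0.6 × 70 × 0.375 × 32 = 378 kips.
Governing: weld metal.

φR_n ≈ 223 kips (weld metal governs)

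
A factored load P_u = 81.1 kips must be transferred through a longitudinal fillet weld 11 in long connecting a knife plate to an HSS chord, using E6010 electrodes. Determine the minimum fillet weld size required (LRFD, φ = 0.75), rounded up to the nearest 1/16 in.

E60XX → F_EXX = 60 ksi.
Total weld length L = 11 in.
Required throat t_e = P_u / (φ × 0.6 F_EXX × L) = 81.1 / (0.75 × 0.6 × 60 × 11) = 0.2731 in.
Required leg w = t_e / 0.707 = 0.3862 in → use 7/16 in.

w = 7/16 in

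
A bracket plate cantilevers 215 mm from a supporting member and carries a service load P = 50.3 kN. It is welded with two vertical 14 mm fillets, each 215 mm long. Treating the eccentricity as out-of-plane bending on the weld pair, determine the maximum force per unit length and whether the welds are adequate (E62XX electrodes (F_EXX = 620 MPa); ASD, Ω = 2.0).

f_max ≈ 712 N/mm; adequate

L_w = 2 × 215 = 430 mm; section modulus (unit throat) S = 2 × L²/6 = 15410 mm².
Direct shear f_v = P/L_w = 50.3×10³/430 = 117 N/mm.
Moment M = P × e = 50.3×10³ × 215 = 10814000 N·mm; bending f_b = M/S = 701.9 N/mm.
f_max = √(f_v² + f_b²) = √(117² + 701.9²) = 711.5 N/mm.
r_n/Ω = (1/2.0) × 0.6 × 620 × (0.707 × 14) = 1841 N/mm → adequate.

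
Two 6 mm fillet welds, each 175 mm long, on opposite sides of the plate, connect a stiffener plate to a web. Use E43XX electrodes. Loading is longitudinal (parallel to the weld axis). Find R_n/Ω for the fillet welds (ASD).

E43XX → F_EXX = 430 MPa.
Effective throat t_e = 0.707 × 6 = 4.242 mm.
Total length L = 350 mm; A_we = 4.242 × 350 = 1485 mm².
F_nw = 0.6 F_EXX = 0.6 × 430 = 258 MPa.
R_n = 258 × 1485 × 10⁻³ = 383.1 kN; R_n/Ω = 383.1/2.0 = 191.5 kN.

R_n/Ω ≈ 192 kN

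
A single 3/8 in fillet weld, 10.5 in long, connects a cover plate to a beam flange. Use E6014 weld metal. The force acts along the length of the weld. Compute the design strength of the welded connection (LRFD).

E60XX → F_EXX = 60 ksi.
Effective throat t_e = 0.707 × 0.375 = 0.2651 in.
Total length L = 10.5 in; A_we = 0.2651 × 10.5 = 2.784 in².
F_nw = 0.6 F_EXX = 0.6 × 60 = 36 ksi.
φR_n = 0.75 × 36 × 2.784 = 75.16 kips.

φR_n ≈ 75.2 kips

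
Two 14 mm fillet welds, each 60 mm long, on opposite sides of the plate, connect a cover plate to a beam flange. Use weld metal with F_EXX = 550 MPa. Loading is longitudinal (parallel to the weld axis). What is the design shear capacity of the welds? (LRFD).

Effective throat t_e = 0.707 × 14 = 9.898 mm.
Total length L = 120 mm; A_we = 9.898 × 120 = 1188 mm².
F_nw = 0.6 F_EXX = 0.6 × 550 = 330 MPa.
φR_n = 0.75 × 330 × 1188 × 10⁻³ = 294 kN.

φR_n ≈ 294 kN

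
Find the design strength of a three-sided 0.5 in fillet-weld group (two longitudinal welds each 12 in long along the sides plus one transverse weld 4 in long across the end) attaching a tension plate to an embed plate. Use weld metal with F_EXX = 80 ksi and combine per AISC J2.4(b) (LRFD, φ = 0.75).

t_e = 0.707 × 0.5 = 0.3535 in.
R_nwl = 0.6 × 80 × 0.3535 × 24 = 407.2 kips (longitudinal, 2 welds).
R_nwt = 0.6 × 80 × 0.3535 × 4 = 67.87 kips (transverse, base value).
(i) R_nwl + R_nwt = 475.1 kips; (ii) 0.85 R_nwl + 1.5 R_nwt = 448 kips.
R_n = max = 475.1 kips [governs: (i)]; φR_n = 356.3 kips.

φR_n ≈ 356 kips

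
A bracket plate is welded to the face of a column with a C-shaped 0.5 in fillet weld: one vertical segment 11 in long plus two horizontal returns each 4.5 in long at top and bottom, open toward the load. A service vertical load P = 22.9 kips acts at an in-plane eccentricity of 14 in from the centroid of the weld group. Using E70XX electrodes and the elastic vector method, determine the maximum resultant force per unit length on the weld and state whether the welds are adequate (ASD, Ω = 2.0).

E70XX → F_EXX = 70 ksi.
Total weld length L_w = 20 in. Treat welds as unit-width lines.
Centroid: x̄ = 2×4.5×2.25 / 20 = 1.012 in from the vertical weld.
Polar moment about centroid: J = I_x + I_y = [11³/12 + 2×4.5×5.5²] + [11×1.012² + 2(4.5³/12 + 4.5×1.238²)] = 423.4 in³.
Direct shear f_v = P/L_w = 22.9 / 20 = 1.145 kip/in (vertical).
Torsion M = P·e = 22.9 × 14 = 320.6 kip·in.
Critical point at (x, y) = (3.487, 5.5) from centroid. f_tx = M·y/J = 4.164 kip/in; f_ty = M·x/J = 2.641 kip/in.
Resultant f_max = √[f_tx² + (f_v + f_ty)²] = √[4.164² + (1.145 + 2.641)²] = 5.628 kip/in.
Capacity per unit length: r_n/Ω = (1/2.0) × 0.6 × 70 × (0.707 × 0.5) = 7.423 kip/in.
5.628 ≤ 7.423 → adequate.

f_max ≈ 5.63 kip/in; adequate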